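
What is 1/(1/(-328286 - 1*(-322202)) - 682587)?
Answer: -6084/4152859309 ≈ -1.4650e-6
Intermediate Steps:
1/(1/(-328286 - 1*(-322202)) - 682587) = 1/(1/(-328286 + 322202) - 682587) = 1/(1/(-6084) - 682587) = 1/(-1/6084 - 682587) = 1/(-4152859309/6084) = -6084/4152859309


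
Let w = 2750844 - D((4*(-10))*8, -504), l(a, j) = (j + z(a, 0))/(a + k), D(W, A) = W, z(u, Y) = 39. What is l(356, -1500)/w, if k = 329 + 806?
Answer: -487/1367328508 ≈ -3.5617e-7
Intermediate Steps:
k = 1135
l(a, j) = (39 + j)/(1135 + a) (l(a, j) = (j + 39)/(a + 1135) = (39 + j)/(1135 + a))
w = 2751164 (w = 2750844 - 4*(-10)*8 = 2750844 - (-40)*8 = 2750844 - 1*(-320) = 2750844 + 320 = 2751164)
l(356, -1500)/w = ((39 - 1500)/(1135 + 356))/2751164 = (-1461/1491)*(1/2751164) = ((1/1491)*(-1461))*(1/2751164) = -487/497*1/2751164 = -487/1367328508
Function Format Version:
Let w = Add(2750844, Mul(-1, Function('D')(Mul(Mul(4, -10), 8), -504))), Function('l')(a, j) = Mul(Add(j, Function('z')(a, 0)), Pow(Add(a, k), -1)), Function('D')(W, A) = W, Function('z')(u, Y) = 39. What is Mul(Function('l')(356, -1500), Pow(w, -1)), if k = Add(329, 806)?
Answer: Rational(-487, 1367328508) ≈ -3.5617e-7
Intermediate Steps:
k = 1135
Function('l')(a, j) = Mul(Pow(Add(1135, a), -1), Add(39, j)) (Function('l')(a, j) = Mul(Add(j, 39), Pow(Add(a, 1135), -1)) = Mul(Add(39, j), Pow(Add(1135, a), -1)) = Mul(Pow(Add(1135, a), -1), Add(39, j)))
w = 2751164 (w = Add(2750844, Mul(-1, Mul(Mul(4, -10), 8))) = Add(2750844, Mul(-1, Mul(-40, 8))) = Add(2750844, Mul(-1, -320)) = Add(2750844, 320) = 2751164)
Mul(Function('l')(356, -1500), Pow(w, -1)) = Mul(Mul(Pow(Add(1135, 356), -1), Add(39, -1500)), Pow(2751164, -1)) = Mul(Mul(Pow(1491, -1), -1461), Rational(1, 2751164)) = Mul(Mul(Rational(1, 1491), -1461), Rational(1, 2751164)) = Mul(Rational(-487, 497), Rational(1, 2751164)) = Rational(-487, 1367328508)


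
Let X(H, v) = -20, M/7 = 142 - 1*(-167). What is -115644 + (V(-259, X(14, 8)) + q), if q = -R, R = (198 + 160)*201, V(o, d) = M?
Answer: -185439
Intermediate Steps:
M = 2163 (M = 7*(142 - 1*(-167)) = 7*(142 + 167) = 7*309 = 2163)
V(o, d) = 2163
R = 71958 (R = 358*201 = 71958)
q = -71958 (q = -1*71958 = -71958)
-115644 + (V(-259, X(14, 8)) + q) = -115644 + (2163 - 71958) = -115644 - 69795 = -185439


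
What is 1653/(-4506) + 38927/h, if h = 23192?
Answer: 22844781/17417192 ≈ 1.3116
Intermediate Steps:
1653/(-4506) + 38927/h = 1653/(-4506) + 38927/23192 = 1653*(-1/4506) + 38927*(1/23192) = -551/1502 + 38927/23192 = 22844781/17417192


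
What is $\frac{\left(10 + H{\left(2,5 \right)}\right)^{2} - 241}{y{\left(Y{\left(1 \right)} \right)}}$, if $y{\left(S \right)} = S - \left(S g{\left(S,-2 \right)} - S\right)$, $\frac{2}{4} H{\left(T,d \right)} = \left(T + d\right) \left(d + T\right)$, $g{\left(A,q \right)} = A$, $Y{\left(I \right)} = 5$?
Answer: $- \frac{11423}{15} \approx -761.53$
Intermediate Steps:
$H{\left(T,d \right)} = 2 \left(T + d\right)^{2}$ ($H{\left(T,d \right)} = 2 \left(T + d\right) \left(d + T\right) = 2 \left(T + d\right) \left(T + d\right) = 2 \left(T + d\right)^{2}$)
$y{\left(S \right)} = - S^{2} + 2 S$ ($y{\left(S \right)} = S - \left(S S - S\right) = S - \left(S^{2} - S\right) = - S^{2} + 2 S$)
$\frac{\left(10 + H{\left(2,5 \right)}\right)^{2} - 241}{y{\left(Y{\left(1 \right)} \right)}} = \frac{\left(10 + 2 \left(2 + 5\right)^{2}\right)^{2} - 241}{5 \left(2 - 5\right)} = \frac{\left(10 + 2 \cdot 7^{2}\right)^{2} - 241}{5 \left(2 - 5\right)} = \frac{\left(10 + 2 \cdot 49\right)^{2} - 241}{5 \left(-3\right)} = \frac{\left(10 + 98\right)^{2} - 241}{-15} = \left(108^{2} - 241\right) \left(- \frac{1}{15}\right) = \left(11664 - 241\right) \left(- \frac{1}{15}\right) = 11423 \left(- \frac{1}{15}\right) = - \frac{11423}{15}$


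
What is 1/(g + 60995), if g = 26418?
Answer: 1/87413 ≈ 1.1440e-5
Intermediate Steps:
1/(g + 60995) = 1/(26418 + 60995) = 1/87413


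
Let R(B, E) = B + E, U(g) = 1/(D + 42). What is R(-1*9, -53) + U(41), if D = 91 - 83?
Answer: -3099/50 ≈ -61.980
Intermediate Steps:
D = 8
U(g) = 1/50 (U(g) = 1/(8 + 42) = 1/50)
R(-1*9, -53) + U(41) = (-1*9 - 53) + 1/50 = (-9 - 53) + 1/50 = -62 + 1/50 = -3099/50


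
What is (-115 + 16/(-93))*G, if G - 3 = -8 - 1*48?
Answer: 567683/93 ≈ 6104.1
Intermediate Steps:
G = -53 (G = 3 + (-8 - 1*48) = 3 + (-8 - 48) = 3 - 56 = -53)
(-115 + 16/(-93))*G = (-115 + 16/(-93))*(-53) = (-115 + 16*(-1/93))*(-53) = (-115 - 16/93)*(-53) = -10711/93*(-53) = 567683/93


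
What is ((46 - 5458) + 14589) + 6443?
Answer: 15620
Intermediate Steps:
((46 - 5458) + 14589) + 6443 = (-5412 + 14589) + 6443 = 9177 + 6443 = 15620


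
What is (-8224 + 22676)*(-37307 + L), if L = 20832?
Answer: -238096700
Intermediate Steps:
(-8224 + 22676)*(-37307 + L) = (-8224 + 22676)*(-37307 + 20832) = 14452*(-16475) = -238096700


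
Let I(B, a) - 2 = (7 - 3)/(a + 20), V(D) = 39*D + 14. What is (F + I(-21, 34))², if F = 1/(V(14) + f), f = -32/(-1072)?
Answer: 4422781447681/1026359452836 ≈ 4.3092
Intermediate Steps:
V(D) = 14 + 39*D
I(B, a) = 2 + 4/(20 + a) (I(B, a) = 2 + (7 - 3)/(a + 20) = 2 + 4/(20 + a))
f = 2/67 (f = -32*(-1/1072) = 2/67 ≈ 0.029851)
F = 67/37522 (F = 1/((14 + 39*14) + 2/67) = 1/((14 + 546) + 2/67) = 1/(560 + 2/67) = 1/(37522/67) = 67/37522 ≈ 0.0017856)
(F + I(-21, 34))² = (67/37522 + 2*(22 + 34)/(20 + 34))² = (67/37522 + 2*56/54)² = (67/37522 + 2*(1/54)*56)² = (67/37522 + 56/27)² = (2103041/1013094)² = 4422781447681/1026359452836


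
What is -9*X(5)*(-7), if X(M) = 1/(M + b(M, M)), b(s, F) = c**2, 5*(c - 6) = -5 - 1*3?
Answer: 75/29 ≈ 2.5862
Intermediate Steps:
c = 22/5 (c = 6 + (-5 - 1*3)/5 = 6 + (-5 - 3)/5 = 6 + (1/5)*(-8) = 6 - 8/5 = 22/5 ≈ 4.4000)
b(s, F) = 484/25 (b(s, F) = (22/5)**2 = 484/25)
X(M) = 1/(484/25 + M) (X(M) = 1/(M + 484/25) = 1/(484/25 + M))
-9*X(5)*(-7) = -9*(25/(484 + 25*5))*(-7) = -9*(25/(484 + 125))*(-7) = -9*(25/609)*(-7) = -75*(-7)/203 = -1*(-75/29) = 75/29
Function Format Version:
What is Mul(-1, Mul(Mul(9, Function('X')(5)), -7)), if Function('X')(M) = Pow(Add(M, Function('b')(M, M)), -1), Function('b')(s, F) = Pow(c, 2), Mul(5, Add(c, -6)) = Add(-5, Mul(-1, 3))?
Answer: Rational(75, 29) ≈ 2.5862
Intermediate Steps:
c = Rational(22, 5) (c = Add(6, Mul(Rational(1, 5), Add(-5, Mul(-1, 3)))) = Add(6, Mul(Rational(1, 5), Add(-5, -3))) = Add(6, Mul(Rational(1, 5), -8)) = Add(6, Rational(-8, 5)) = Rational(22, 5) ≈ 4.4000)
Function('b')(s, F) = Rational(484, 25) (Function('b')(s, F) = Pow(Rational(22, 5), 2) = Rational(484, 25))
Function('X')(M) = Pow(Add(Rational(484, 25), M), -1) (Function('X')(M) = Pow(Add(M, Rational(484, 25)), -1) = Pow(Add(Rational(484, 25), M), -1))
Mul(-1, Mul(Mul(9, Function('X')(5)), -7)) = Mul(-1, Mul(Mul(9, Mul(25, Pow(Add(484, Mul(25, 5)), -1))), -7)) = Mul(-1, Mul(Mul(9, Mul(25, Pow(Add(484, 125), -1))), -7)) = Mul(-1, Mul(Mul(9, Mul(25, Pow(609, -1))), -7)) = Mul(-1, Mul(Mul(9, Mul(25, Rational(1, 609))), -7)) = Mul(-1, Mul(Mul(9, Rational(25, 609)), -7)) = Mul(-1, Mul(Rational(75, 203), -7)) = Mul(-1, Rational(-75, 29)) = Rational(75, 29)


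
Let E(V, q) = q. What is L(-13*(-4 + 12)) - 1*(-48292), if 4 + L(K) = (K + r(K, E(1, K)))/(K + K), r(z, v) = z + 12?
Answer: 2511025/52 ≈ 48289.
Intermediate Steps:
r(z, v) = 12 + z
L(K) = -4 + (12 + 2*K)/(2*K) (L(K) = -4 + (K + (12 + K))/(K + K) = -4 + (12 + 2*K)/((2*K)) = -4 + (12 + 2*K)*(1/(2*K)) = -4 + (12 + 2*K)/(2*K))
L(-13*(-4 + 12)) - 1*(-48292) = (-3 + 6/((-13*(-4 + 12)))) - 1*(-48292) = (-3 + 6/((-13*8))) + 48292 = (-3 + 6/(-104)) + 48292 = (-3 + 6*(-1/104)) + 48292 = (-3 - 3/52) + 48292 = -159/52 + 48292 = 2511025/52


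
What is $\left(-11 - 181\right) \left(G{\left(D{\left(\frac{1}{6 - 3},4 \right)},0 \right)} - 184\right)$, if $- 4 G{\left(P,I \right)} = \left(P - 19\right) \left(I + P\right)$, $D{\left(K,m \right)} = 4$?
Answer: $32448$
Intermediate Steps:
$G{\left(P,I \right)} = - \frac{\left(-19 + P\right) \left(I + P\right)}{4}$ ($G{\left(P,I \right)} = - \frac{\left(P - 19\right) \left(I + P\right)}{4} = - \frac{\left(-19 + P\right) \left(I + P\right)}{4}$)
$\left(-11 - 181\right) \left(G{\left(D{\left(\frac{1}{6 - 3},4 \right)},0 \right)} - 184\right) = \left(-11 - 181\right) \left(\left(- \frac{4^{2}}{4} + \frac{19}{4} \cdot 0 + \frac{19}{4} \cdot 4 - 0 \cdot 4\right) - 184\right) = - 192 \left(\left(\left(- \frac{1}{4}\right) 16 + 0 + 19 + 0\right) - 184\right) = - 192 \left(\left(-4 + 0 + 19 + 0\right) - 184\right) = - 192 \left(15 - 184\right) = \left(-192\right) \left(-169\right) = 32448$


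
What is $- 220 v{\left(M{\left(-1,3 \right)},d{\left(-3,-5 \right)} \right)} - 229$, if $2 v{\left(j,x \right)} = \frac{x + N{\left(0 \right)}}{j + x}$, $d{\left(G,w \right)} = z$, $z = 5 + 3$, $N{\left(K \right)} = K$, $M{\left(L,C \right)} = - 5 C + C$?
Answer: $-9$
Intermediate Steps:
$M{\left(L,C \right)} = - 4 C$
$z = 8$
$d{\left(G,w \right)} = 8$
$v{\left(j,x \right)} = \frac{x}{2 \left(j + x\right)}$ ($v{\left(j,x \right)} = \frac{\left(x + 0\right) \frac{1}{j + x}}{2} = \frac{x \frac{1}{j + x}}{2} = \frac{x}{2 \left(j + x\right)}$)
$- 220 v{\left(M{\left(-1,3 \right)},d{\left(-3,-5 \right)} \right)} - 229 = - 220 \cdot \frac{1}{2} \cdot 8 \frac{1}{\left(-4\right) 3 + 8} - 229 = - 220 \cdot \frac{1}{2} \cdot 8 \frac{1}{-12 + 8} - 229 = - 220 \cdot \frac{1}{2} \cdot 8 \frac{1}{-4} - 229 = - 220 \cdot \frac{1}{2} \cdot 8 \left(- \frac{1}{4}\right) - 229 = \left(-220\right) \left(-1\right) - 229 = 220 - 229 = -9$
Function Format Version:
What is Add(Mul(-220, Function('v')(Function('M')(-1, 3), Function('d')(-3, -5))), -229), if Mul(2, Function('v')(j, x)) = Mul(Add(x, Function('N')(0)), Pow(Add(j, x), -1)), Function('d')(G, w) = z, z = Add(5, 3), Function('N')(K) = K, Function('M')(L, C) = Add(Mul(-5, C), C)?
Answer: -9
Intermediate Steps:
Function('M')(L, C) = Mul(-4, C)
z = 8
Function('d')(G, w) = 8
Function('v')(j, x) = Mul(Rational(1, 2), x, Pow(Add(j, x), -1)) (Function('v')(j, x) = Mul(Rational(1, 2), Mul(Add(x, 0), Pow(Add(j, x), -1))) = Mul(Rational(1, 2), Mul(x, Pow(Add(j, x), -1))) = Mul(Rational(1, 2), x, Pow(Add(j, x), -1)))
Add(Mul(-220, Function('v')(Function('M')(-1, 3), Function('d')(-3, -5))), -229) = Add(Mul(-220, Mul(Rational(1, 2), 8, Pow(Add(Mul(-4, 3), 8), -1))), -229) = Add(Mul(-220, Mul(Rational(1, 2), 8, Pow(Add(-12, 8), -1))), -229) = Add(Mul(-220, Mul(Rational(1, 2), 8, Pow(-4, -1))), -229) = Add(Mul(-220, Mul(Rational(1, 2), 8, Rational(-1, 4))), -229) = Add(Mul(-220, -1), -229) = Add(220, -229) = -9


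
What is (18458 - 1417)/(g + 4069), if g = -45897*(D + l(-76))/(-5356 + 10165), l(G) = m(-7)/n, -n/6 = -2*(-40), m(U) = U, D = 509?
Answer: -13112027040/607107413 ≈ -21.598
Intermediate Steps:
n = -480 (n = -(-12)*(-40) = -6*80 = -480)
l(G) = 7/480 (l(G) = -7/(-480) = -7*(-1/480) = 7/480)
g = -3737958773/769440 (g = -45897*(509 + 7/480)/(-5356 + 10165) = -45897/(4809/(244327/480)) = -45897/(4809*(480/244327)) = -45897/2308320/244327 = -45897*244327/2308320 = -3737958773/769440 ≈ -4858.0)
(18458 - 1417)/(g + 4069) = (18458 - 1417)/(-3737958773/769440 + 4069) = 17041/(-607107413/769440) = 17041*(-769440/607107413) = -13112027040/607107413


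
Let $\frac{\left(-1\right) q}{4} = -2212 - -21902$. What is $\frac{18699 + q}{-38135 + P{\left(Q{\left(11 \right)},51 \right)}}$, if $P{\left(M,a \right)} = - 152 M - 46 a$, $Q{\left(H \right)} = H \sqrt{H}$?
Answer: $\frac{2431329341}{1607959937} - \frac{100421992 \sqrt{11}}{1607959937} \approx 1.3049$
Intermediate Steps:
$Q{\left(H \right)} = H^{\frac{3}{2}}$
$q = -78760$ ($q = - 4 \left(-2212 - -21902\right) = - 4 \left(-2212 + 21902\right) = \left(-4\right) 19690 = -78760$)
$\frac{18699 + q}{-38135 + P{\left(Q{\left(11 \right)},51 \right)}} = \frac{18699 - 78760}{-38135 - \left(2346 + 152 \cdot 11^{\frac{3}{2}}\right)} = - \frac{60061}{-38135 - \left(2346 + 152 \cdot 11 \sqrt{11}\right)} = - \frac{60061}{-38135 - \left(2346 + 1672 \sqrt{11}\right)} = - \frac{60061}{-40481 - 1672 \sqrt{11}}$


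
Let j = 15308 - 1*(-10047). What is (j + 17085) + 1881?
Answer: 44321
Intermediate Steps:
j = 25355 (j = 15308 + 10047 = 25355)
(j + 17085) + 1881 = (25355 + 17085) + 1881 = 42440 + 1881 = 44321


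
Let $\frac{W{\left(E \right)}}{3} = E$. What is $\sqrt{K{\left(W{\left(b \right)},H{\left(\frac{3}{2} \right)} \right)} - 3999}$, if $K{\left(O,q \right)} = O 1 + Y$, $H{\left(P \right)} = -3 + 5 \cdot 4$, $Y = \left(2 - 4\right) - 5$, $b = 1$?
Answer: $i \sqrt{4003} \approx 63.269 i$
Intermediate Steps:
$Y = -7$ ($Y = -2 - 5 = -7$)
$W{\left(E \right)} = 3 E$
$H{\left(P \right)} = 17$ ($H{\left(P \right)} = -3 + 20 = 17$)
$K{\left(O,q \right)} = -7 + O$ ($K{\left(O,q \right)} = O 1 - 7 = O - 7 = -7 + O$)
$\sqrt{K{\left(W{\left(b \right)},H{\left(\frac{3}{2} \right)} \right)} - 3999} = \sqrt{\left(-7 + 3 \cdot 1\right) - 3999} = \sqrt{\left(-7 + 3\right) - 3999} = \sqrt{-4 - 3999} = \sqrt{-4003} = i \sqrt{4003}$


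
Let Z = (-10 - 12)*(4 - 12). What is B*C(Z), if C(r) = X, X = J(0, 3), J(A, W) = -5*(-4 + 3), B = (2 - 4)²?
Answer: 20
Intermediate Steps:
B = 4 (B = (-2)² = 4)
J(A, W) = 5 (J(A, W) = -5*(-1) = 5)
X = 5
Z = 176 (Z = -22*(-8) = 176)
C(r) = 5
B*C(Z) = 4*5 = 20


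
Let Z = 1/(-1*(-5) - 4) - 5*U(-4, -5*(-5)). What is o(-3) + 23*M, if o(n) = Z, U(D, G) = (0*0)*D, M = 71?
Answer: 1634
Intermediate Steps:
U(D, G) = 0 (U(D, G) = 0*D = 0)
Z = 1 (Z = 1/(-1*(-5) - 4) - 5*0 = 1/(5 - 4) + 0 = 1/1 + 0 = 1 + 0 = 1)
o(n) = 1
o(-3) + 23*M = 1 + 23*71 = 1 + 1633 = 1634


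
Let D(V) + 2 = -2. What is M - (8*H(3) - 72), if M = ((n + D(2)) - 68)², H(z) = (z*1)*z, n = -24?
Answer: 9216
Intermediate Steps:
H(z) = z² (H(z) = z*z = z²)
D(V) = -4 (D(V) = -2 - 2 = -4)
M = 9216 (M = ((-24 - 4) - 68)² = (-28 - 68)² = (-96)² = 9216)
M - (8*H(3) - 72) = 9216 - (8*3² - 72) = 9216 - (8*9 - 72) = 9216 - (72 - 72) = 9216 - 1*0 = 9216 + 0 = 9216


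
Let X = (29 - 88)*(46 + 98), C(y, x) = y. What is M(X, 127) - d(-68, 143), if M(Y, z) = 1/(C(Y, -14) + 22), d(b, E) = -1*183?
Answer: 1550741/8474 ≈ 183.00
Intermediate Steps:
X = -8496 (X = -59*144 = -8496)
d(b, E) = -183
M(Y, z) = 1/(22 + Y) (M(Y, z) = 1/(Y + 22) = 1/(22 + Y))
M(X, 127) - d(-68, 143) = 1/(22 - 8496) - 1*(-183) = 1/(-8474) + 183 = -1/8474 + 183 = 1550741/8474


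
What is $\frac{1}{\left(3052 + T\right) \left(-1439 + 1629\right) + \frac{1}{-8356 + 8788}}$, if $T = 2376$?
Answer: $\frac{432}{445530241} \approx 9.6963 \cdot 10^{-7}$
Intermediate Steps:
$\frac{1}{\left(3052 + T\right) \left(-1439 + 1629\right) + \frac{1}{-8356 + 8788}} = \frac{1}{\left(3052 + 2376\right) \left(-1439 + 1629\right) + \frac{1}{-8356 + 8788}} = \frac{1}{5428 \cdot 190 + \frac{1}{432}} = \frac{1}{1031320 + \frac{1}{432}} = \frac{1}{\frac{445530241}{432}} = \frac{432}{445530241}$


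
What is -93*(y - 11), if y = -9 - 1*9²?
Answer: 9393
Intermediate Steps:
y = -90 (y = -9 - 1*81 = -9 - 81 = -90)
-93*(y - 11) = -93*(-90 - 11) = -93*(-101) = 9393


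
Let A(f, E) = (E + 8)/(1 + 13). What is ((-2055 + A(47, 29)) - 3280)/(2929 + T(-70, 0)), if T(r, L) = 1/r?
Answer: -373265/205029 ≈ -1.8205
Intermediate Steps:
A(f, E) = 4/7 + E/14 (A(f, E) = (8 + E)/14 = (8 + E)*(1/14) = 4/7 + E/14)
((-2055 + A(47, 29)) - 3280)/(2929 + T(-70, 0)) = ((-2055 + (4/7 + (1/14)*29)) - 3280)/(2929 + 1/(-70)) = ((-2055 + (4/7 + 29/14)) - 3280)/(2929 - 1/70) = ((-2055 + 37/14) - 3280)/(205029/70) = (-28733/14 - 3280)*(70/205029) = -74653/14*70/205029 = -373265/205029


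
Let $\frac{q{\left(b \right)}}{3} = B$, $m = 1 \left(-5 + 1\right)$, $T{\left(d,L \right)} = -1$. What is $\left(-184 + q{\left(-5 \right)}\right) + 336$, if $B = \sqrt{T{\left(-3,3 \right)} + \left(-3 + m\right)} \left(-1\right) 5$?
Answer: $152 - 30 i \sqrt{2} \approx 152.0 - 42.426 i$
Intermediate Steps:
$m = -4$ ($m = 1 \left(-4\right) = -4$)
$B = - 10 i \sqrt{2}$ ($B = \sqrt{-1 - 7} \left(-1\right) 5 = \sqrt{-8} \left(-1\right) 5 = 2 i \sqrt{2} \left(-1\right) 5 = - 2 i \sqrt{2} \cdot 5 = - 10 i \sqrt{2} \approx - 14.142 i$)
$q{\left(b \right)} = - 30 i \sqrt{2}$ ($q{\left(b \right)} = 3 \left(- 10 i \sqrt{2}\right) = - 30 i \sqrt{2}$)
$\left(-184 + q{\left(-5 \right)}\right) + 336 = \left(-184 - 30 i \sqrt{2}\right) + 336 = 152 - 30 i \sqrt{2}$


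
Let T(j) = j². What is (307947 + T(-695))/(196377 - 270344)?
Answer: -790972/73967 ≈ -10.694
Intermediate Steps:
(307947 + T(-695))/(196377 - 270344) = (307947 + (-695)²)/(196377 - 270344) = (307947 + 483025)/(-73967) = 790972*(-1/73967) = -790972/73967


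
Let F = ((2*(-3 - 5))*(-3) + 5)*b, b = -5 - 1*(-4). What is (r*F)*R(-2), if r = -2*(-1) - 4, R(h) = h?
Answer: -212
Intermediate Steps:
r = -2 (r = 2 - 4 = -2)
b = -1 (b = -5 + 4 = -1)
F = -53 (F = ((2*(-3 - 5))*(-3) + 5)*(-1) = ((2*(-8))*(-3) + 5)*(-1) = (-16*(-3) + 5)*(-1) = (48 + 5)*(-1) = 53*(-1) = -53)
(r*F)*R(-2) = -2*(-53)*(-2) = 106*(-2) = -212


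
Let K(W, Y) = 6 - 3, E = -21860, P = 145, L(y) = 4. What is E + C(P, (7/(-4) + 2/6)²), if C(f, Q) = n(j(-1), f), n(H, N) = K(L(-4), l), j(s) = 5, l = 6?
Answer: -21857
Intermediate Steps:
K(W, Y) = 3
n(H, N) = 3
C(f, Q) = 3
E + C(P, (7/(-4) + 2/6)²) = -21860 + 3 = -21857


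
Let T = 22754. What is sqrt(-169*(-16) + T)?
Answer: sqrt(25458) ≈ 159.56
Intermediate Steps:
sqrt(-169*(-16) + T) = sqrt(-169*(-16) + 22754) = sqrt(2704 + 22754) = sqrt(25458)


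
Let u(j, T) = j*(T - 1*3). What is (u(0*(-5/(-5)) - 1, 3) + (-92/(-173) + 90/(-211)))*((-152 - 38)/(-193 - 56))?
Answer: 729980/9089247 ≈ 0.080312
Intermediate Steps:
u(j, T) = j*(-3 + T) (u(j, T) = j*(T - 3) = j*(-3 + T))
(u(0*(-5/(-5)) - 1, 3) + (-92/(-173) + 90/(-211)))*((-152 - 38)/(-193 - 56)) = ((0*(-5/(-5)) - 1)*(-3 + 3) + (-92/(-173) + 90/(-211)))*((-152 - 38)/(-193 - 56)) = ((0*(-5*(-⅕)) - 1)*0 + (-92*(-1/173) + 90*(-1/211)))*(-190/(-249)) = ((0*1 - 1)*0 + (92/173 - 90/211))*(-190*(-1/249)) = ((0 - 1)*0 + 3842/36503)*(190/249) = (-1*0 + 3842/36503)*(190/249) = (0 + 3842/36503)*(190/249) = (3842/36503)*(190/249) = 729980/9089247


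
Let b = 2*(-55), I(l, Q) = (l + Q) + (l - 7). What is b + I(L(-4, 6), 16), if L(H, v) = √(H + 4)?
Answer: -101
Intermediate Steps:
L(H, v) = √(4 + H)
I(l, Q) = -7 + Q + 2*l (I(l, Q) = (Q + l) + (-7 + l) = -7 + Q + 2*l)
b = -110
b + I(L(-4, 6), 16) = -110 + (-7 + 16 + 2*√(4 - 4)) = -110 + (-7 + 16 + 2*√0) = -110 + (-7 + 16 + 2*0) = -110 + (-7 + 16 + 0) = -110 + 9 = -101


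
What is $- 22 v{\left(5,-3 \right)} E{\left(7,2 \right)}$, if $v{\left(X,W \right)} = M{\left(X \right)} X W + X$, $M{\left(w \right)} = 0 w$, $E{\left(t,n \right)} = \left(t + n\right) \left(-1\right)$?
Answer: $990$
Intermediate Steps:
$E{\left(t,n \right)} = - n - t$ ($E{\left(t,n \right)} = \left(n + t\right) \left(-1\right) = - n - t$)
$M{\left(w \right)} = 0$
$v{\left(X,W \right)} = X$ ($v{\left(X,W \right)} = 0 X W + X = 0 W + X = 0 + X = X$)
$- 22 v{\left(5,-3 \right)} E{\left(7,2 \right)} = \left(-22\right) 5 \left(\left(-1\right) 2 - 7\right) = - 110 \left(-2 - 7\right) = \left(-110\right) \left(-9\right) = 990$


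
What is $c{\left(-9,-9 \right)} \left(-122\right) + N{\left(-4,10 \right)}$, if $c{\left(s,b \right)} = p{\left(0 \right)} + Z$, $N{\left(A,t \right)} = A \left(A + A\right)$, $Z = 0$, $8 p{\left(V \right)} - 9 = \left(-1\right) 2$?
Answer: $- \frac{299}{4} \approx -74.75$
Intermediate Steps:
$p{\left(V \right)} = \frac{7}{8}$ ($p{\left(V \right)} = \frac{9}{8} + \frac{\left(-1\right) 2}{8} = \frac{9}{8} + \frac{1}{8} \left(-2\right) = \frac{9}{8} - \frac{1}{4} = \frac{7}{8}$)
$N{\left(A,t \right)} = 2 A^{2}$ ($N{\left(A,t \right)} = A 2 A = 2 A^{2}$)
$c{\left(s,b \right)} = \frac{7}{8}$ ($c{\left(s,b \right)} = \frac{7}{8} + 0 = \frac{7}{8}$)
$c{\left(-9,-9 \right)} \left(-122\right) + N{\left(-4,10 \right)} = \frac{7}{8} \left(-122\right) + 2 \left(-4\right)^{2} = - \frac{427}{4} + 2 \cdot 16 = - \frac{427}{4} + 32 = - \frac{299}{4}$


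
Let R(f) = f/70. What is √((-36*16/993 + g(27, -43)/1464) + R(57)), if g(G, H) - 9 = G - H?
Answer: √20724720615690/8480220 ≈ 0.53683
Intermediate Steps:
g(G, H) = 9 + G - H (g(G, H) = 9 + (G - H) = 9 + G - H)
R(f) = f/70 (R(f) = f*(1/70) = f/70)
√((-36*16/993 + g(27, -43)/1464) + R(57)) = √((-36*16/993 + (9 + 27 - 1*(-43))/1464) + (1/70)*57) = √((-576*1/993 + (9 + 27 + 43)*(1/1464)) + 57/70) = √((-192/331 + 79*(1/1464)) + 57/70) = √((-192/331 + 79/1464) + 57/70) = √(-254939/484584 + 57/70) = √(4887779/16960440) = √20724720615690/8480220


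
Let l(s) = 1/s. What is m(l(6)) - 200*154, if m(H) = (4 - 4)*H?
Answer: -30800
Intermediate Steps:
m(H) = 0 (m(H) = 0*H = 0)
m(l(6)) - 200*154 = 0 - 200*154 = 0 - 30800 = -30800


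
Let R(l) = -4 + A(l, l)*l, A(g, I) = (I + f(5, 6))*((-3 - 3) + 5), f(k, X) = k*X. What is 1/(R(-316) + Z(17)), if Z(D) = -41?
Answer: -1/90421 ≈ -1.1059e-5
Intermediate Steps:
f(k, X) = X*k
A(g, I) = -30 - I (A(g, I) = (I + 6*5)*((-3 - 3) + 5) = (I + 30)*(-6 + 5) = (30 + I)*(-1) = -30 - I)
R(l) = -4 + l*(-30 - l) (R(l) = -4 + (-30 - l)*l = -4 + l*(-30 - l))
1/(R(-316) + Z(17)) = 1/((-4 - 1*(-316)*(30 - 316)) - 41) = 1/((-4 - 1*(-316)*(-286)) - 41) = 1/((-4 - 90376) - 41) = 1/(-90380 - 41) = 1/(-90421) = -1/90421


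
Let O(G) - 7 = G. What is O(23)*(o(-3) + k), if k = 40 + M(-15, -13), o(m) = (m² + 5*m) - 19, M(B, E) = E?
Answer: 60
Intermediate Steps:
O(G) = 7 + G
o(m) = -19 + m² + 5*m
k = 27 (k = 40 - 13 = 27)
O(23)*(o(-3) + k) = (7 + 23)*((-19 + (-3)² + 5*(-3)) + 27) = 30*((-19 + 9 - 15) + 27) = 30*(-25 + 27) = 30*2 = 60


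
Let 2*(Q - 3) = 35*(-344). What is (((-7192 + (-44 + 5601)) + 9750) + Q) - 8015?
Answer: -5917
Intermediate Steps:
Q = -6017 (Q = 3 + (35*(-344))/2 = 3 + (½)*(-12040) = 3 - 6020 = -6017)
(((-7192 + (-44 + 5601)) + 9750) + Q) - 8015 = (((-7192 + (-44 + 5601)) + 9750) - 6017) - 8015 = (((-7192 + 5557) + 9750) - 6017) - 8015 = ((-1635 + 9750) - 6017) - 8015 = (8115 - 6017) - 8015 = 2098 - 8015 = -5917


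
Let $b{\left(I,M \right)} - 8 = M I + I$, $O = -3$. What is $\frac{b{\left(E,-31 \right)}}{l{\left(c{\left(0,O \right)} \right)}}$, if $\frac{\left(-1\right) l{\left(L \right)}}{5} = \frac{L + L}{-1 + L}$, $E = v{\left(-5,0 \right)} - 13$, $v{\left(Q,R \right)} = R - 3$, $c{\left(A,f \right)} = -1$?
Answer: $- \frac{488}{5} \approx -97.6$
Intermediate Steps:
$v{\left(Q,R \right)} = -3 + R$
$E = -16$ ($E = \left(-3 + 0\right) - 13 = -3 - 13 = -16$)
$b{\left(I,M \right)} = 8 + I + I M$ ($b{\left(I,M \right)} = 8 + \left(M I + I\right) = 8 + \left(I M + I\right) = 8 + \left(I + I M\right) = 8 + I + I M$)
$l{\left(L \right)} = - \frac{10 L}{-1 + L}$ ($l{\left(L \right)} = - 5 \frac{L + L}{-1 + L} = - 5 \frac{2 L}{-1 + L} = - \frac{10 L}{-1 + L}$)
$\frac{b{\left(E,-31 \right)}}{l{\left(c{\left(0,O \right)} \right)}} = \frac{8 - 16 - -496}{\left(-10\right) \left(-1\right) \frac{1}{-1 - 1}} = \frac{8 - 16 + 496}{\left(-10\right) \left(-1\right) \frac{1}{-2}} = \frac{488}{\left(-10\right) \left(-1\right) \left(- \frac{1}{2}\right)} = \frac{488}{-5} = 488 \left(- \frac{1}{5}\right) = - \frac{488}{5}$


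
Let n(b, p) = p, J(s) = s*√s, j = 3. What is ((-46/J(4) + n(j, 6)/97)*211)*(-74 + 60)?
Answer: 3259739/194 ≈ 16803.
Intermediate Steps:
J(s) = s^(3/2)
((-46/J(4) + n(j, 6)/97)*211)*(-74 + 60) = ((-46/(4^(3/2)) + 6/97)*211)*(-74 + 60) = ((-46/8 + 6*(1/97))*211)*(-14) = ((-46*⅛ + 6/97)*211)*(-14) = ((-23/4 + 6/97)*211)*(-14) = -2207/388*211*(-14) = -465677/388*(-14) = 3259739/194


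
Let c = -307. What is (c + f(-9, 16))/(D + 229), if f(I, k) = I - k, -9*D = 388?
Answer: -2988/1673 ≈ -1.7860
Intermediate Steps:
D = -388/9 (D = -⅑*388 = -388/9 ≈ -43.111)
(c + f(-9, 16))/(D + 229) = (-307 + (-9 - 1*16))/(-388/9 + 229) = (-307 + (-9 - 16))/(1673/9) = (-307 - 25)*(9/1673) = -332*9/1673 = -2988/1673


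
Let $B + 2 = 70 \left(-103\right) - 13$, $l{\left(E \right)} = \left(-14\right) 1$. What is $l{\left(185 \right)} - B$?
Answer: $7211$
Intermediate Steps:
$l{\left(E \right)} = -14$
$B = -7225$ ($B = -2 + \left(70 \left(-103\right) - 13\right) = -2 - 7223 = -7225$)
$l{\left(185 \right)} - B = -14 - -7225 = -14 + 7225 = 7211$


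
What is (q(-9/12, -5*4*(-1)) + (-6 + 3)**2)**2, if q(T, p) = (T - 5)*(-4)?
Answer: 1024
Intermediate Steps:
q(T, p) = 20 - 4*T (q(T, p) = (-5 + T)*(-4) = 20 - 4*T)
(q(-9/12, -5*4*(-1)) + (-6 + 3)**2)**2 = ((20 - (-36)/12) + (-6 + 3)**2)**2 = ((20 - (-36)/12) + (-3)**2)**2 = ((20 - 4*(-3/4)) + 9)**2 = ((20 + 3) + 9)**2 = (23 + 9)**2 = 32**2 = 1024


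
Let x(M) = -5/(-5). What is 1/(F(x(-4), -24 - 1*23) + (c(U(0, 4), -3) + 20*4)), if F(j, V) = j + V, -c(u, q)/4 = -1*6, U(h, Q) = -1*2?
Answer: 1/58 ≈ 0.017241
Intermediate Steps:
U(h, Q) = -2
c(u, q) = 24 (c(u, q) = -(-4)*6 = -4*(-6) = 24)
x(M) = 1 (x(M) = -5*(-1/5) = 1)
F(j, V) = V + j
1/(F(x(-4), -24 - 1*23) + (c(U(0, 4), -3) + 20*4)) = 1/(((-24 - 1*23) + 1) + (24 + 20*4)) = 1/(((-24 - 23) + 1) + (24 + 80)) = 1/((-47 + 1) + 104) = 1/(-46 + 104) = 1/58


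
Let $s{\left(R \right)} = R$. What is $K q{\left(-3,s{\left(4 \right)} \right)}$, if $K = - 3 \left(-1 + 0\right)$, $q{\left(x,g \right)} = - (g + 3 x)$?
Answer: $15$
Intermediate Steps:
$q{\left(x,g \right)} = - g - 3 x$
$K = 3$ ($K = - 3 \left(-1\right) = \left(-1\right) \left(-3\right) = 3$)
$K q{\left(-3,s{\left(4 \right)} \right)} = 3 \left(\left(-1\right) 4 - -9\right) = 3 \left(-4 + 9\right) = 3 \cdot 5 = 15$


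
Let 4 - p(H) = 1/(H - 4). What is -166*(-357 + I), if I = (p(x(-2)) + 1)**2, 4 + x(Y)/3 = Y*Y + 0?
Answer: 437493/8 ≈ 54687.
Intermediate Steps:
x(Y) = -12 + 3*Y**2 (x(Y) = -12 + 3*(Y*Y + 0) = -12 + 3*(Y**2 + 0) = -12 + 3*Y**2)
p(H) = 4 - 1/(-4 + H) (p(H) = 4 - 1/(H - 4) = 4 - 1/(-4 + H))
I = 441/16 (I = ((-17 + 4*(-12 + 3*(-2)**2))/(-4 + (-12 + 3*(-2)**2)) + 1)**2 = ((-17 + 4*(-12 + 3*4))/(-4 + (-12 + 3*4)) + 1)**2 = ((-17 + 4*(-12 + 12))/(-4 + (-12 + 12)) + 1)**2 = ((-17 + 4*0)/(-4 + 0) + 1)**2 = ((-17 + 0)/(-4) + 1)**2 = (-1/4*(-17) + 1)**2 = (17/4 + 1)**2 = (21/4)**2 = 441/16 ≈ 27.563)
-166*(-357 + I) = -166*(-357 + 441/16) = -166*(-5271/16) = 437493/8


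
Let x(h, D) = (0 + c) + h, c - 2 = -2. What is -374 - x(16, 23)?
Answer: -390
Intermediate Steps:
c = 0 (c = 2 - 2 = 0)
x(h, D) = h (x(h, D) = (0 + 0) + h = 0 + h = h)
-374 - x(16, 23) = -374 - 1*16 = -374 - 16 = -390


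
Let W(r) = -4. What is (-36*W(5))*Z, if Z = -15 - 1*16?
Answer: -4464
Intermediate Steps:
Z = -31 (Z = -15 - 16 = -31)
(-36*W(5))*Z = -36*(-4)*(-31) = 144*(-31) = -4464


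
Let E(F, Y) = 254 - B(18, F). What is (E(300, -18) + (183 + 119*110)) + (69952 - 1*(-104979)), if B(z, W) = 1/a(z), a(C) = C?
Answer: 3392243/18 ≈ 1.8846e+5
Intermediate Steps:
B(z, W) = 1/z
E(F, Y) = 4571/18 (E(F, Y) = 254 - 1/18 = 4571/18)
(E(300, -18) + (183 + 119*110)) + (69952 - 1*(-104979)) = (4571/18 + (183 + 119*110)) + (69952 - 1*(-104979)) = (4571/18 + (183 + 13090)) + (69952 + 104979) = (4571/18 + 13273) + 174931 = 243485/18 + 174931 = 3392243/18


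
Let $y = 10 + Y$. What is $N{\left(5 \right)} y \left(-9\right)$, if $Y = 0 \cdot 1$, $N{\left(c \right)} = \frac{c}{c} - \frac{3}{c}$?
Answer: $-36$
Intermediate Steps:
$N{\left(c \right)} = 1 - \frac{3}{c}$
$Y = 0$
$y = 10$ ($y = 10 + 0 = 10$)
$N{\left(5 \right)} y \left(-9\right) = \frac{-3 + 5}{5} \cdot 10 \left(-9\right) = \frac{1}{5} \cdot 2 \cdot 10 \left(-9\right) = \frac{2}{5} \cdot 10 \left(-9\right) = 4 \left(-9\right) = -36$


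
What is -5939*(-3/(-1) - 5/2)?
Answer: -5939/2 ≈ -2969.5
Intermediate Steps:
-5939*(-3/(-1) - 5/2) = -5939*(-3*(-1) - 5*½) = -5939*(3 - 5/2) = -5939*½ = -5939/2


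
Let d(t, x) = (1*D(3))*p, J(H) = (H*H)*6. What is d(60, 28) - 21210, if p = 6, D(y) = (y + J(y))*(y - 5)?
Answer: -21894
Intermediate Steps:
J(H) = 6*H**2 (J(H) = H**2*6 = 6*H**2)
D(y) = (-5 + y)*(y + 6*y**2) (D(y) = (y + 6*y**2)*(y - 5) = (y + 6*y**2)*(-5 + y) = (-5 + y)*(y + 6*y**2))
d(t, x) = -684 (d(t, x) = (1*(3*(-5 - 29*3 + 6*3**2)))*6 = (1*(3*(-5 - 87 + 6*9)))*6 = (1*(3*(-5 - 87 + 54)))*6 = (1*(3*(-38)))*6 = (1*(-114))*6 = -114*6 = -684)
d(60, 28) - 21210 = -684 - 21210 = -21894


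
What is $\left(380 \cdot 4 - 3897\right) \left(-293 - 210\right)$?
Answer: $1195631$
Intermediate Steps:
$\left(380 \cdot 4 - 3897\right) \left(-293 - 210\right) = \left(1520 - 3897\right) \left(-503\right) = \left(-2377\right) \left(-503\right) = 1195631$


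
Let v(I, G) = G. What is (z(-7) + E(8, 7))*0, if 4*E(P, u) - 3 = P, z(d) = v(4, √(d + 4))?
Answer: 0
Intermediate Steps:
z(d) = √(4 + d) (z(d) = √(d + 4) = √(4 + d))
E(P, u) = ¾ + P/4
(z(-7) + E(8, 7))*0 = (√(4 - 7) + (¾ + (¼)*8))*0 = (√(-3) + (¾ + 2))*0 = (I*√3 + 11/4)*0 = (11/4 + I*√3)*0 = 0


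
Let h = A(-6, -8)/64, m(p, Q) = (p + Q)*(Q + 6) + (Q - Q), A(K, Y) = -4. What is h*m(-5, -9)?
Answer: -21/8 ≈ -2.6250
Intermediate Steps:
m(p, Q) = (6 + Q)*(Q + p) (m(p, Q) = (Q + p)*(6 + Q) + 0 = (6 + Q)*(Q + p) + 0 = (6 + Q)*(Q + p))
h = -1/16 (h = -4/64 = -4*1/64 = -1/16 ≈ -0.062500)
h*m(-5, -9) = -((-9)**2 + 6*(-9) + 6*(-5) - 9*(-5))/16 = -(81 - 54 - 30 + 45)/16 = -1/16*42 = -21/8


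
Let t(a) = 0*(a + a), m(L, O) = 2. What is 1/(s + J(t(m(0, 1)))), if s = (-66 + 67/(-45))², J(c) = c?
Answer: 2025/9223369 ≈ 0.00021955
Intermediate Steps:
t(a) = 0 (t(a) = 0*(2*a) = 0)
s = 9223369/2025 (s = (-66 + 67*(-1/45))² = (-66 - 67/45)² = (-3037/45)² = 9223369/2025 ≈ 4554.8)
1/(s + J(t(m(0, 1)))) = 1/(9223369/2025 + 0) = 1/(9223369/2025) = 2025/9223369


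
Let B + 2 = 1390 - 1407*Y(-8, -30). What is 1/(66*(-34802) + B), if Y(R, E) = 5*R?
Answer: -1/2239264 ≈ -4.4658e-7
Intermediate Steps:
B = 57668 (B = -2 + (1390 - 7035*(-8)) = -2 + (1390 - 1407*(-40)) = -2 + (1390 + 56280) = -2 + 57670 = 57668)
1/(66*(-34802) + B) = 1/(66*(-34802) + 57668) = 1/(-2296932 + 57668) = 1/(-2239264) = -1/2239264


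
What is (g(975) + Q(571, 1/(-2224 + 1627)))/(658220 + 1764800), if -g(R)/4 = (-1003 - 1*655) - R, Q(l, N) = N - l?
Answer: 1486679/361635735 ≈ 0.0041110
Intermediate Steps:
g(R) = 6632 + 4*R (g(R) = -4*((-1003 - 1*655) - R) = -4*((-1003 - 655) - R) = -4*(-1658 - R) = 6632 + 4*R)
(g(975) + Q(571, 1/(-2224 + 1627)))/(658220 + 1764800) = ((6632 + 4*975) + (1/(-2224 + 1627) - 1*571))/(658220 + 1764800) = ((6632 + 3900) + (1/(-597) - 571))/2423020 = (10532 + (-1/597 - 571))*(1/2423020) = (10532 - 340888/597)*(1/2423020) = (5946716/597)*(1/2423020) = 1486679/361635735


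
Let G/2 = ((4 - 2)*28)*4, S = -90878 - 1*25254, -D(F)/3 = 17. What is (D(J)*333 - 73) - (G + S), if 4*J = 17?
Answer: 98628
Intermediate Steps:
J = 17/4 (J = (¼)*17 = 17/4 ≈ 4.2500)
D(F) = -51 (D(F) = -3*17 = -51)
S = -116132 (S = -90878 - 25254 = -116132)
G = 448 (G = 2*(((4 - 2)*28)*4) = 2*((2*28)*4) = 2*(56*4) = 2*224 = 448)
(D(J)*333 - 73) - (G + S) = (-51*333 - 73) - (448 - 116132) = (-16983 - 73) - 1*(-115684) = -17056 + 115684 = 98628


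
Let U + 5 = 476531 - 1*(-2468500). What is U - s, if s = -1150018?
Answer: 4095044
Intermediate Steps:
U = 2945026 (U = -5 + (476531 - 1*(-2468500)) = -5 + (476531 + 2468500) = -5 + 2945031 = 2945026)
U - s = 2945026 - 1*(-1150018) = 2945026 + 1150018 = 4095044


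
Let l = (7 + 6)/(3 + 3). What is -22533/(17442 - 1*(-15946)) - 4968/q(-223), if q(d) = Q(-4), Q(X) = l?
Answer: -995522433/434044 ≈ -2293.6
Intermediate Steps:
l = 13/6 ≈ 2.1667
Q(X) = 13/6
q(d) = 13/6
-22533/(17442 - 1*(-15946)) - 4968/q(-223) = -22533/(17442 - 1*(-15946)) - 4968/13/6 = -22533/(17442 + 15946) - 4968*6/13 = -22533/33388 - 29808/13 = -995522433/434044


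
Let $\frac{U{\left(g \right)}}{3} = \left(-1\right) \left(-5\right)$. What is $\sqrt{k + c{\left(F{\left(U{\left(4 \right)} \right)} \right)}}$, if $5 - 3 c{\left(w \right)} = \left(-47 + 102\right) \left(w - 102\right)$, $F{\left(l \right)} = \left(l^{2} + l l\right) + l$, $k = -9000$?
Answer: $\frac{4 i \sqrt{8805}}{3} \approx 125.11 i$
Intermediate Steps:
$U{\left(g \right)} = 15$ ($U{\left(g \right)} = 3 \left(\left(-1\right) \left(-5\right)\right) = 3 \cdot 5 = 15$)
$F{\left(l \right)} = l + 2 l^{2}$ ($F{\left(l \right)} = \left(l^{2} + l^{2}\right) + l = 2 l^{2} + l = l + 2 l^{2}$)
$c{\left(w \right)} = \frac{5615}{3} - \frac{55 w}{3}$ ($c{\left(w \right)} = \frac{5}{3} - \frac{\left(-47 + 102\right) \left(w - 102\right)}{3} = \frac{5}{3} - \frac{55 \left(-102 + w\right)}{3} = \frac{5}{3} - \frac{-5610 + 55 w}{3} = \frac{5}{3} - \left(-1870 + \frac{55 w}{3}\right) = \frac{5615}{3} - \frac{55 w}{3}$)
$\sqrt{k + c{\left(F{\left(U{\left(4 \right)} \right)} \right)}} = \sqrt{-9000 + \left(\frac{5615}{3} - \frac{55 \cdot 15 \left(1 + 2 \cdot 15\right)}{3}\right)} = \sqrt{-9000 + \left(\frac{5615}{3} - \frac{55 \cdot 15 \left(1 + 30\right)}{3}\right)} = \sqrt{-9000 + \left(\frac{5615}{3} - \frac{55 \cdot 15 \cdot 31}{3}\right)} = \sqrt{-9000 + \left(\frac{5615}{3} - 8525\right)} = \sqrt{-9000 - \frac{19960}{3}} = \sqrt{- \frac{46960}{3}} = \frac{4 i \sqrt{8805}}{3}$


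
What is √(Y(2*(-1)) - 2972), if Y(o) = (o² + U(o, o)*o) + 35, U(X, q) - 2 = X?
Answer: I*√2933 ≈ 54.157*I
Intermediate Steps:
U(X, q) = 2 + X
Y(o) = 35 + o² + o*(2 + o) (Y(o) = (o² + (2 + o)*o) + 35 = (o² + o*(2 + o)) + 35 = 35 + o² + o*(2 + o))
√(Y(2*(-1)) - 2972) = √((35 + (2*(-1))² + (2*(-1))*(2 + 2*(-1))) - 2972) = √((35 + (-2)² - 2*(2 - 2)) - 2972) = √((35 + 4 - 2*0) - 2972) = √((35 + 4 + 0) - 2972) = √(39 - 2972) = √(-2933) = I*√2933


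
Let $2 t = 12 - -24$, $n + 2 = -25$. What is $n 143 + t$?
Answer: $-3843$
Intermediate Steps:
$n = -27$ ($n = -2 - 25 = -27$)
$t = 18$ ($t = \frac{12 - -24}{2} = \frac{12 + 24}{2} = \frac{1}{2} \cdot 36 = 18$)
$n 143 + t = \left(-27\right) 143 + 18 = -3861 + 18 = -3843$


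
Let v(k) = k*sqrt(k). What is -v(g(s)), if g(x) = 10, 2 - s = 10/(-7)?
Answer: -10*sqrt(10) ≈ -31.623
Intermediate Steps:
s = 24/7 (s = 2 - 10/(-7) = 2 - 10*(-1)/7 = 2 - 1*(-10/7) = 2 + 10/7 = 24/7 ≈ 3.4286)
v(k) = k**(3/2)
-v(g(s)) = -10**(3/2) = -10*sqrt(10)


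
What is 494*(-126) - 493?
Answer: -62737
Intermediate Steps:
494*(-126) - 493 = -62244 - 493 = -62737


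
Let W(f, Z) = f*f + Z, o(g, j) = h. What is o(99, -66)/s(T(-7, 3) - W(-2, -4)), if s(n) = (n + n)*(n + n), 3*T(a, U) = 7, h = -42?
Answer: -27/14 ≈ -1.9286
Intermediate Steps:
T(a, U) = 7/3 (T(a, U) = (⅓)*7 = 7/3)
o(g, j) = -42
W(f, Z) = Z + f² (W(f, Z) = f² + Z = Z + f²)
s(n) = 4*n² (s(n) = (2*n)*(2*n) = 4*n²)
o(99, -66)/s(T(-7, 3) - W(-2, -4)) = -42*1/(4*(7/3 - (-4 + (-2)²))²) = -42*1/(4*(7/3 - (-4 + 4))²) = -42*1/(4*(7/3 - 1*0)²) = -42*1/(4*(7/3 + 0)²) = -42/(4*(7/3)²) = -42/(4*(49/9)) = -42/196/9 = -42*9/196 = -27/14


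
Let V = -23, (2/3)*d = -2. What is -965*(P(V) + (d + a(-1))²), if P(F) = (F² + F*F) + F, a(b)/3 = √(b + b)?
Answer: -990090 + 17370*I*√2 ≈ -9.9009e+5 + 24565.0*I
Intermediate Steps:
d = -3 (d = (3/2)*(-2) = -3)
a(b) = 3*√2*√b (a(b) = 3*√(b + b) = 3*√(2*b) = 3*(√2*√b) = 3*√2*√b)
P(F) = F + 2*F² (P(F) = (F² + F²) + F = 2*F² + F = F + 2*F²)
-965*(P(V) + (d + a(-1))²) = -965*(-23*(1 + 2*(-23)) + (-3 + 3*√2*√(-1))²) = -965*(-23*(1 - 46) + (-3 + 3*√2*I)²) = -965*(-23*(-45) + (-3 + 3*I*√2)²) = -965*(1035 + (-3 + 3*I*√2)²) = -998775 - 965*(-3 + 3*I*√2)²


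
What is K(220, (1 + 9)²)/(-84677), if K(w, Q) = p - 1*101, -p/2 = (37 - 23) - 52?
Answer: 25/84677 ≈ 0.00029524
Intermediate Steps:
p = 76 (p = -2*((37 - 23) - 52) = -2*(14 - 52) = -2*(-38) = 76)
K(w, Q) = -25 (K(w, Q) = 76 - 1*101 = 76 - 101 = -25)
K(220, (1 + 9)²)/(-84677) = -25/(-84677) = -25*(-1/84677) = 25/84677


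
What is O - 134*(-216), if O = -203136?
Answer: -174192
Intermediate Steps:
O - 134*(-216) = -203136 - 134*(-216) = -203136 - 1*(-28944) = -203136 + 28944 = -174192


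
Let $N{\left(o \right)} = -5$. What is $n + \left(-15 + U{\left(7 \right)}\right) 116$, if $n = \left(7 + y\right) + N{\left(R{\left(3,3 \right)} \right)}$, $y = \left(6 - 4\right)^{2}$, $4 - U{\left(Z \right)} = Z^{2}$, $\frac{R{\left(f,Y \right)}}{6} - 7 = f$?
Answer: $-6954$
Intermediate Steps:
$R{\left(f,Y \right)} = 42 + 6 f$
$U{\left(Z \right)} = 4 - Z^{2}$
$y = 4$ ($y = 2^{2} = 4$)
$n = 6$ ($n = \left(7 + 4\right) - 5 = 11 - 5 = 6$)
$n + \left(-15 + U{\left(7 \right)}\right) 116 = 6 + \left(-15 + \left(4 - 7^{2}\right)\right) 116 = 6 + \left(-15 + \left(4 - 49\right)\right) 116 = 6 + \left(-15 - 45\right) 116 = 6 - 6960 = -6954$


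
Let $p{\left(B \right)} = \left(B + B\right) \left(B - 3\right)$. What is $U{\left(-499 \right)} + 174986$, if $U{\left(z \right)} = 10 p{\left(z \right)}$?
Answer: $5184946$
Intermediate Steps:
$p{\left(B \right)} = 2 B \left(-3 + B\right)$
$U{\left(z \right)} = 20 z \left(-3 + z\right)$ ($U{\left(z \right)} = 10 \cdot 2 z \left(-3 + z\right) = 20 z \left(-3 + z\right)$)
$U{\left(-499 \right)} + 174986 = 20 \left(-499\right) \left(-3 - 499\right) + 174986 = 20 \left(-499\right) \left(-502\right) + 174986 = 5009960 + 174986 = 5184946$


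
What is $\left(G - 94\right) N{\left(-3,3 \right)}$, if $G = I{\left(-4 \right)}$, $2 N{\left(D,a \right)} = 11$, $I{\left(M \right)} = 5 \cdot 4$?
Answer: $-407$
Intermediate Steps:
$I{\left(M \right)} = 20$
$N{\left(D,a \right)} = \frac{11}{2}$ ($N{\left(D,a \right)} = \frac{1}{2} \cdot 11 = \frac{11}{2}$)
$G = 20$
$\left(G - 94\right) N{\left(-3,3 \right)} = \left(20 - 94\right) \frac{11}{2} = \left(-74\right) \frac{11}{2} = -407$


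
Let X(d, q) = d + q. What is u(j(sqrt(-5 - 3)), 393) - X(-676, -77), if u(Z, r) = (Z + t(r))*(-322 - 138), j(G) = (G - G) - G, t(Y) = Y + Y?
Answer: -360807 + 920*I*sqrt(2) ≈ -3.6081e+5 + 1301.1*I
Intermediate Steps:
t(Y) = 2*Y
j(G) = -G (j(G) = 0 - G = -G)
u(Z, r) = -920*r - 460*Z (u(Z, r) = (Z + 2*r)*(-322 - 138) = (Z + 2*r)*(-460) = -920*r - 460*Z)
u(j(sqrt(-5 - 3)), 393) - X(-676, -77) = (-920*393 - (-460)*sqrt(-5 - 3)) - (-676 - 77) = (-361560 - (-460)*sqrt(-8)) - 1*(-753) = (-361560 - (-460)*2*I*sqrt(2)) + 753 = (-361560 - (-920)*I*sqrt(2)) + 753 = (-361560 + 920*I*sqrt(2)) + 753 = -360807 + 920*I*sqrt(2)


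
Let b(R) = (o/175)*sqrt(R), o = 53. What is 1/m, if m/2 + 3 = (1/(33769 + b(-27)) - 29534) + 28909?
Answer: (-159*sqrt(3) + 5909575*I)/(6*(-1237070975*I + 33284*sqrt(3))) ≈ -0.00079618 + 1.7625e-15*I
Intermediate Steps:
b(R) = 53*sqrt(R)/175 (b(R) = (53/175)*sqrt(R) = (53*(1/175))*sqrt(R) = 53*sqrt(R)/175)
m = -1256 + 2/(33769 + 159*I*sqrt(3)/175) (m = -6 + 2*((1/(33769 + 53*sqrt(-27)/175) - 29534) + 28909) = -6 + 2*((1/(33769 + 53*(3*I*sqrt(3))/175) - 29534) + 28909) = -6 + 2*((1/(33769 + 159*I*sqrt(3)/175) - 29534) + 28909) = -6 + 2*((-29534 + 1/(33769 + 159*I*sqrt(3)/175)) + 28909) = -6 + 2*(-625 + 1/(33769 + 159*I*sqrt(3)/175)) = -6 + (-1250 + 2/(33769 + 159*I*sqrt(3)/175)) = -1256 + 2/(33769 + 159*I*sqrt(3)/175) ≈ -1256.0 - 2.76e-9*I)
1/m = 1/(6*(-33284*sqrt(3) + 1237070975*I)/(-5909575*I + 159*sqrt(3))) = (-5909575*I + 159*sqrt(3))/(6*(-33284*sqrt(3) + 1237070975*I))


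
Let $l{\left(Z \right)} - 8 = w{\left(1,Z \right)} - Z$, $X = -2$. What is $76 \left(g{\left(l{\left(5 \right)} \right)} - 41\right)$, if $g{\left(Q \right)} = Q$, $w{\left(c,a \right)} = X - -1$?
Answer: $-2964$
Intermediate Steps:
$w{\left(c,a \right)} = -1$ ($w{\left(c,a \right)} = -2 - -1 = -2 + 1 = -1$)
$l{\left(Z \right)} = 7 - Z$ ($l{\left(Z \right)} = 8 - \left(1 + Z\right) = 7 - Z$)
$76 \left(g{\left(l{\left(5 \right)} \right)} - 41\right) = 76 \left(\left(7 - 5\right) - 41\right) = 76 \left(2 - 41\right) = 76 \left(-39\right) = -2964$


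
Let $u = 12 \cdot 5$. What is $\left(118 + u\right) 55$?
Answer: $9790$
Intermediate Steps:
$u = 60$
$\left(118 + u\right) 55 = \left(118 + 60\right) 55 = 178 \cdot 55 = 9790$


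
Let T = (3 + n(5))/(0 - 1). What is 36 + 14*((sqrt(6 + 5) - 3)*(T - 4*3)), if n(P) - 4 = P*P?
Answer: 1884 - 616*sqrt(11) ≈ -159.04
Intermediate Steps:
n(P) = 4 + P**2 (n(P) = 4 + P*P = 4 + P**2)
T = -32 (T = (3 + (4 + 5**2))/(0 - 1) = (3 + (4 + 25))/(-1) = (3 + 29)*(-1) = 32*(-1) = -32)
36 + 14*((sqrt(6 + 5) - 3)*(T - 4*3)) = 36 + 14*((sqrt(6 + 5) - 3)*(-32 - 4*3)) = 36 + 14*((sqrt(11) - 3)*(-32 - 12)) = 36 + 14*((-3 + sqrt(11))*(-44)) = 36 + 14*(132 - 44*sqrt(11)) = 36 + (1848 - 616*sqrt(11)) = 1884 - 616*sqrt(11)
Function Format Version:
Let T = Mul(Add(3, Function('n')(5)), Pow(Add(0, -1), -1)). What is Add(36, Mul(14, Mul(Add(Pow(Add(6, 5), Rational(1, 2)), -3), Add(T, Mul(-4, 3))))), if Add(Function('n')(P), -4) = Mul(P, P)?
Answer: Add(1884, Mul(-616, Pow(11, Rational(1, 2)))) ≈ -159.04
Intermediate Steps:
Function('n')(P) = Add(4, Pow(P, 2)) (Function('n')(P) = Add(4, Mul(P, P)) = Add(4, Pow(P, 2)))
T = -32 (T = Mul(Add(3, Add(4, Pow(5, 2))), Pow(Add(0, -1), -1)) = Mul(Add(3, Add(4, 25)), Pow(-1, -1)) = Mul(Add(3, 29), -1) = Mul(32, -1) = -32)
Add(36, Mul(14, Mul(Add(Pow(Add(6, 5), Rational(1, 2)), -3), Add(T, Mul(-4, 3))))) = Add(36, Mul(14, Mul(Add(Pow(Add(6, 5), Rational(1, 2)), -3), Add(-32, Mul(-4, 3))))) = Add(36, Mul(14, Mul(Add(Pow(11, Rational(1, 2)), -3), Add(-32, -12)))) = Add(36, Mul(14, Mul(Add(-3, Pow(11, Rational(1, 2))), -44))) = Add(36, Mul(14, Add(132, Mul(-44, Pow(11, Rational(1, 2)))))) = Add(36, Add(1848, Mul(-616, Pow(11, Rational(1, 2))))) = Add(1884, Mul(-616, Pow(11, Rational(1, 2))))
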